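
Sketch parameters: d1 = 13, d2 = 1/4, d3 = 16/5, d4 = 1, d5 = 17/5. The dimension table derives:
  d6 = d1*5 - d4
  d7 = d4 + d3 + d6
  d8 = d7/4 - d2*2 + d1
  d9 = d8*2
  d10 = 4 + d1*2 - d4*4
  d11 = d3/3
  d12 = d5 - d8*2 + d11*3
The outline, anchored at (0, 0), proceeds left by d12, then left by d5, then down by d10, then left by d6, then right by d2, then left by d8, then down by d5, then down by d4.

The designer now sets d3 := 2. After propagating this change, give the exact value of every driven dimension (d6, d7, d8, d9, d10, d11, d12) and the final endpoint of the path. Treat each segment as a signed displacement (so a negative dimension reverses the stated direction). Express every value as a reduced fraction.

d6 = 64
d7 = 67
d8 = 117/4
d9 = 117/2
d10 = 26
d11 = 2/3
d12 = -531/10
endpoint = (-433/10, -152/5)

Apply edit: d3 := 2
  d6 = d1*5 - d4 = 64
  d7 = d4 + d3 + d6 = 67
  d8 = d7/4 - d2*2 + d1 = 117/4
  d9 = d8*2 = 117/2
  d10 = 4 + d1*2 - d4*4 = 26
  d11 = d3/3 = 2/3
  d12 = d5 - d8*2 + d11*3 = -531/10
Walk from origin (0, 0):
  seg 1: left by d12 = -531/10 → (531/10, 0)
  seg 2: left by d5 = 17/5 → (497/10, 0)
  seg 3: down by d10 = 26 → (497/10, -26)
  seg 4: left by d6 = 64 → (-143/10, -26)
  seg 5: right by d2 = 1/4 → (-281/20, -26)
  seg 6: left by d8 = 117/4 → (-433/10, -26)
  seg 7: down by d5 = 17/5 → (-433/10, -147/5)
  seg 8: down by d4 = 1 → (-433/10, -152/5)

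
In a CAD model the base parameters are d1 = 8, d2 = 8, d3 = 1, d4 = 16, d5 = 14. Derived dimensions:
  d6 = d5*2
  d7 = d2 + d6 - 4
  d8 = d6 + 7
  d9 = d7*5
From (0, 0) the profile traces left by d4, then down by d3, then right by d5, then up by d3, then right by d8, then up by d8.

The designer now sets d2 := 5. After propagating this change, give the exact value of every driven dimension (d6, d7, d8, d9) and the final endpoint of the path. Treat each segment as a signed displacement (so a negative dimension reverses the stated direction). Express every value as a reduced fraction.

d6 = 28
d7 = 29
d8 = 35
d9 = 145
endpoint = (33, 35)

Apply edit: d2 := 5
  d6 = d5*2 = 28
  d7 = d2 + d6 - 4 = 29
  d8 = d6 + 7 = 35
  d9 = d7*5 = 145
Walk from origin (0, 0):
  seg 1: left by d4 = 16 → (-16, 0)
  seg 2: down by d3 = 1 → (-16, -1)
  seg 3: right by d5 = 14 → (-2, -1)
  seg 4: up by d3 = 1 → (-2, 0)
  seg 5: right by d8 = 35 → (33, 0)
  seg 6: up by d8 = 35 → (33, 35)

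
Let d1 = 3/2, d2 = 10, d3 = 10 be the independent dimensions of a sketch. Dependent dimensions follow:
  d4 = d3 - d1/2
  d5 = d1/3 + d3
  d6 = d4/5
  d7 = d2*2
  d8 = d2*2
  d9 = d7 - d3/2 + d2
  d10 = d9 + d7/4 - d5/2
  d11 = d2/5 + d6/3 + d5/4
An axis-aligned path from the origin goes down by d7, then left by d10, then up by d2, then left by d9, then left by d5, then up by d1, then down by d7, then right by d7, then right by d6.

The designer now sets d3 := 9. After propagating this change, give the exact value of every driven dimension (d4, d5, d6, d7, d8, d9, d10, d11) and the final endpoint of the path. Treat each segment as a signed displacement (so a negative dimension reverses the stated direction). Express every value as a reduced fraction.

Apply edit: d3 := 9
  d4 = d3 - d1/2 = 33/4
  d5 = d1/3 + d3 = 19/2
  d6 = d4/5 = 33/20
  d7 = d2*2 = 20
  d8 = d2*2 = 20
  d9 = d7 - d3/2 + d2 = 51/2
  d10 = d9 + d7/4 - d5/2 = 103/4
  d11 = d2/5 + d6/3 + d5/4 = 197/40
Walk from origin (0, 0):
  seg 1: down by d7 = 20 → (0, -20)
  seg 2: left by d10 = 103/4 → (-103/4, -20)
  seg 3: up by d2 = 10 → (-103/4, -10)
  seg 4: left by d9 = 51/2 → (-205/4, -10)
  seg 5: left by d5 = 19/2 → (-243/4, -10)
  seg 6: up by d1 = 3/2 → (-243/4, -17/2)
  seg 7: down by d7 = 20 → (-243/4, -57/2)
  seg 8: right by d7 = 20 → (-163/4, -57/2)
  seg 9: right by d6 = 33/20 → (-391/10, -57/2)

d4 = 33/4
d5 = 19/2
d6 = 33/20
d7 = 20
d8 = 20
d9 = 51/2
d10 = 103/4
d11 = 197/40
endpoint = (-391/10, -57/2)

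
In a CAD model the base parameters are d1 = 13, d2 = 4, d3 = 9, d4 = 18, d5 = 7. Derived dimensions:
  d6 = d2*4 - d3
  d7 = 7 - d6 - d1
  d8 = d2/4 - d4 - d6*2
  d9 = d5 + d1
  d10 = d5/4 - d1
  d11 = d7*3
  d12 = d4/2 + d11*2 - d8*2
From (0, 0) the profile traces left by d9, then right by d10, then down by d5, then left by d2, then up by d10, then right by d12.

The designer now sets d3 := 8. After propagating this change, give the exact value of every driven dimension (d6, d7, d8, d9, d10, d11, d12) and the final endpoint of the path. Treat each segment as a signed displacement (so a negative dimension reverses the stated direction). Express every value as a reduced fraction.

d6 = 8
d7 = -14
d8 = -33
d9 = 20
d10 = -45/4
d11 = -42
d12 = -9
endpoint = (-177/4, -73/4)

Apply edit: d3 := 8
  d6 = d2*4 - d3 = 8
  d7 = 7 - d6 - d1 = -14
  d8 = d2/4 - d4 - d6*2 = -33
  d9 = d5 + d1 = 20
  d10 = d5/4 - d1 = -45/4
  d11 = d7*3 = -42
  d12 = d4/2 + d11*2 - d8*2 = -9
Walk from origin (0, 0):
  seg 1: left by d9 = 20 → (-20, 0)
  seg 2: right by d10 = -45/4 → (-125/4, 0)
  seg 3: down by d5 = 7 → (-125/4, -7)
  seg 4: left by d2 = 4 → (-141/4, -7)
  seg 5: up by d10 = -45/4 → (-141/4, -73/4)
  seg 6: right by d12 = -9 → (-177/4, -73/4)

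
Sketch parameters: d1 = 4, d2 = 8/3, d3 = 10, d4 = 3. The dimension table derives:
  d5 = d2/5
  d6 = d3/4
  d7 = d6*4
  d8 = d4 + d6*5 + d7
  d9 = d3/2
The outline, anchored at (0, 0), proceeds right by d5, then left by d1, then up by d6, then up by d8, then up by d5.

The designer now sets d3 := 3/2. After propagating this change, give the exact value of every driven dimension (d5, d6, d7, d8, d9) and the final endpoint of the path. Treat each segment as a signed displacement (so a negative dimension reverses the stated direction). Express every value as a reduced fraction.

d5 = 8/15
d6 = 3/8
d7 = 3/2
d8 = 51/8
d9 = 3/4
endpoint = (-52/15, 437/60)

Apply edit: d3 := 3/2
  d5 = d2/5 = 8/15
  d6 = d3/4 = 3/8
  d7 = d6*4 = 3/2
  d8 = d4 + d6*5 + d7 = 51/8
  d9 = d3/2 = 3/4
Walk from origin (0, 0):
  seg 1: right by d5 = 8/15 → (8/15, 0)
  seg 2: left by d1 = 4 → (-52/15, 0)
  seg 3: up by d6 = 3/8 → (-52/15, 3/8)
  seg 4: up by d8 = 51/8 → (-52/15, 27/4)
  seg 5: up by d5 = 8/15 → (-52/15, 437/60)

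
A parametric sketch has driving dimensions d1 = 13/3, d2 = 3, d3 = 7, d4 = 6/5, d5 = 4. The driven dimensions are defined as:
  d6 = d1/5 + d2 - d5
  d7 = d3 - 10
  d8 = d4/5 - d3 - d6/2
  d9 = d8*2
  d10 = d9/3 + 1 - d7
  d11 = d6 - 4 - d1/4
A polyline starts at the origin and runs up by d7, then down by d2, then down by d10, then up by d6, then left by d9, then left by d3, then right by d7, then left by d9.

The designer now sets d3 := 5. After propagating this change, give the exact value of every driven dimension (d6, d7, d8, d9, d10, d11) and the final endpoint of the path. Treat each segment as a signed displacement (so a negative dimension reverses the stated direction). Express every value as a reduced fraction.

Apply edit: d3 := 5
  d6 = d1/5 + d2 - d5 = -2/15
  d7 = d3 - 10 = -5
  d8 = d4/5 - d3 - d6/2 = -352/75
  d9 = d8*2 = -704/75
  d10 = d9/3 + 1 - d7 = 646/225
  d11 = d6 - 4 - d1/4 = -313/60
Walk from origin (0, 0):
  seg 1: up by d7 = -5 → (0, -5)
  seg 2: down by d2 = 3 → (0, -8)
  seg 3: down by d10 = 646/225 → (0, -2446/225)
  seg 4: up by d6 = -2/15 → (0, -2476/225)
  seg 5: left by d9 = -704/75 → (704/75, -2476/225)
  seg 6: left by d3 = 5 → (329/75, -2476/225)
  seg 7: right by d7 = -5 → (-46/75, -2476/225)
  seg 8: left by d9 = -704/75 → (658/75, -2476/225)

d6 = -2/15
d7 = -5
d8 = -352/75
d9 = -704/75
d10 = 646/225
d11 = -313/60
endpoint = (658/75, -2476/225)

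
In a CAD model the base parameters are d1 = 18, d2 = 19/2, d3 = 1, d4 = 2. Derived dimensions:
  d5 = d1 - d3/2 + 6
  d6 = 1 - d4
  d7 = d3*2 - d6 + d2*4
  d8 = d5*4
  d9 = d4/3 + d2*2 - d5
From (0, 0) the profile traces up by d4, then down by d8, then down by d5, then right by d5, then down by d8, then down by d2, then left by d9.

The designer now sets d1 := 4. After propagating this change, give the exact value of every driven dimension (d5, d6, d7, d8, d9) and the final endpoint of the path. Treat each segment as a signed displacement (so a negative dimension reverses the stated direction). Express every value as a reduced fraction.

Apply edit: d1 := 4
  d5 = d1 - d3/2 + 6 = 19/2
  d6 = 1 - d4 = -1
  d7 = d3*2 - d6 + d2*4 = 41
  d8 = d5*4 = 38
  d9 = d4/3 + d2*2 - d5 = 61/6
Walk from origin (0, 0):
  seg 1: up by d4 = 2 → (0, 2)
  seg 2: down by d8 = 38 → (0, -36)
  seg 3: down by d5 = 19/2 → (0, -91/2)
  seg 4: right by d5 = 19/2 → (19/2, -91/2)
  seg 5: down by d8 = 38 → (19/2, -167/2)
  seg 6: down by d2 = 19/2 → (19/2, -93)
  seg 7: left by d9 = 61/6 → (-2/3, -93)

d5 = 19/2
d6 = -1
d7 = 41
d8 = 38
d9 = 61/6
endpoint = (-2/3, -93)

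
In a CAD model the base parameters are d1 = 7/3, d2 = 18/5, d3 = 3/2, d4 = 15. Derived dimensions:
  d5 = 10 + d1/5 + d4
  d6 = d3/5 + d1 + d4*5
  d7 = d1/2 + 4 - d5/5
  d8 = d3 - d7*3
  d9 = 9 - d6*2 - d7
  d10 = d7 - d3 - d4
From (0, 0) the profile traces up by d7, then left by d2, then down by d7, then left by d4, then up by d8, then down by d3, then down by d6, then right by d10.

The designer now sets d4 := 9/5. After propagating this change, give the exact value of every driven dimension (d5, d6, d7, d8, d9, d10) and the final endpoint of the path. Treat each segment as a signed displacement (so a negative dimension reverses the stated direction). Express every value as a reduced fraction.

d5 = 184/15
d6 = 349/30
d7 = 407/150
d8 = -166/25
d9 = -849/50
d10 = -44/75
endpoint = (-449/75, -1483/75)

Apply edit: d4 := 9/5
  d5 = 10 + d1/5 + d4 = 184/15
  d6 = d3/5 + d1 + d4*5 = 349/30
  d7 = d1/2 + 4 - d5/5 = 407/150
  d8 = d3 - d7*3 = -166/25
  d9 = 9 - d6*2 - d7 = -849/50
  d10 = d7 - d3 - d4 = -44/75
Walk from origin (0, 0):
  seg 1: up by d7 = 407/150 → (0, 407/150)
  seg 2: left by d2 = 18/5 → (-18/5, 407/150)
  seg 3: down by d7 = 407/150 → (-18/5, 0)
  seg 4: left by d4 = 9/5 → (-27/5, 0)
  seg 5: up by d8 = -166/25 → (-27/5, -166/25)
  seg 6: down by d3 = 3/2 → (-27/5, -407/50)
  seg 7: down by d6 = 349/30 → (-27/5, -1483/75)
  seg 8: right by d10 = -44/75 → (-449/75, -1483/75)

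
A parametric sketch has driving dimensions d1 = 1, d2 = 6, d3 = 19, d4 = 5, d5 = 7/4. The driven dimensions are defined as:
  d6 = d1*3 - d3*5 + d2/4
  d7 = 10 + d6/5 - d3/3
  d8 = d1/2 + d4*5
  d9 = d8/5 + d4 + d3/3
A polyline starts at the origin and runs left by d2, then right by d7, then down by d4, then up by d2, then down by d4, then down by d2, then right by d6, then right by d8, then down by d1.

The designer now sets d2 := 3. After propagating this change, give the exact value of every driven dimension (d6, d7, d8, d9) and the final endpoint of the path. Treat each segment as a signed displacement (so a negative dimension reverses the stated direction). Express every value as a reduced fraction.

Apply edit: d2 := 3
  d6 = d1*3 - d3*5 + d2/4 = -365/4
  d7 = 10 + d6/5 - d3/3 = -175/12
  d8 = d1/2 + d4*5 = 51/2
  d9 = d8/5 + d4 + d3/3 = 493/30
Walk from origin (0, 0):
  seg 1: left by d2 = 3 → (-3, 0)
  seg 2: right by d7 = -175/12 → (-211/12, 0)
  seg 3: down by d4 = 5 → (-211/12, -5)
  seg 4: up by d2 = 3 → (-211/12, -2)
  seg 5: down by d4 = 5 → (-211/12, -7)
  seg 6: down by d2 = 3 → (-211/12, -10)
  seg 7: right by d6 = -365/4 → (-653/6, -10)
  seg 8: right by d8 = 51/2 → (-250/3, -10)
  seg 9: down by d1 = 1 → (-250/3, -11)

d6 = -365/4
d7 = -175/12
d8 = 51/2
d9 = 493/30
endpoint = (-250/3, -11)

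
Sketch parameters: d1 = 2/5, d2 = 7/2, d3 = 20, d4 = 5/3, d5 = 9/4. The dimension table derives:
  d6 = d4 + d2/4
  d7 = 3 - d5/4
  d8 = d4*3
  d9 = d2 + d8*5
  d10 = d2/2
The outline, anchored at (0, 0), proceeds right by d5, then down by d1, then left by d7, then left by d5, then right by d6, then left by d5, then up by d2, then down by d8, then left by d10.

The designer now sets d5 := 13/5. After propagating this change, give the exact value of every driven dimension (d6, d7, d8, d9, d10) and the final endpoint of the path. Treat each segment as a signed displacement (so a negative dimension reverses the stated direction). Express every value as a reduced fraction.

Apply edit: d5 := 13/5
  d6 = d4 + d2/4 = 61/24
  d7 = 3 - d5/4 = 47/20
  d8 = d4*3 = 5
  d9 = d2 + d8*5 = 57/2
  d10 = d2/2 = 7/4
Walk from origin (0, 0):
  seg 1: right by d5 = 13/5 → (13/5, 0)
  seg 2: down by d1 = 2/5 → (13/5, -2/5)
  seg 3: left by d7 = 47/20 → (1/4, -2/5)
  seg 4: left by d5 = 13/5 → (-47/20, -2/5)
  seg 5: right by d6 = 61/24 → (23/120, -2/5)
  seg 6: left by d5 = 13/5 → (-289/120, -2/5)
  seg 7: up by d2 = 7/2 → (-289/120, 31/10)
  seg 8: down by d8 = 5 → (-289/120, -19/10)
  seg 9: left by d10 = 7/4 → (-499/120, -19/10)

d6 = 61/24
d7 = 47/20
d8 = 5
d9 = 57/2
d10 = 7/4
endpoint = (-499/120, -19/10)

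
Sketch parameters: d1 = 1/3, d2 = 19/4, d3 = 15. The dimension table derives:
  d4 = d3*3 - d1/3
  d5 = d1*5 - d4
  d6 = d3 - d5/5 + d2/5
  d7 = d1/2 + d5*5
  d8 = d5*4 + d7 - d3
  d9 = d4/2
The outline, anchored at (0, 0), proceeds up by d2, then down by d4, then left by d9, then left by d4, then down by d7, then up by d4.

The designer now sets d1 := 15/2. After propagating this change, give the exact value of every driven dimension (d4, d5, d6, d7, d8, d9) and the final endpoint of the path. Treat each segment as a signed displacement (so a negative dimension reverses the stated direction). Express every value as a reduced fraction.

d4 = 85/2
d5 = -5
d6 = 339/20
d7 = -85/4
d8 = -225/4
d9 = 85/4
endpoint = (-255/4, 26)

Apply edit: d1 := 15/2
  d4 = d3*3 - d1/3 = 85/2
  d5 = d1*5 - d4 = -5
  d6 = d3 - d5/5 + d2/5 = 339/20
  d7 = d1/2 + d5*5 = -85/4
  d8 = d5*4 + d7 - d3 = -225/4
  d9 = d4/2 = 85/4
Walk from origin (0, 0):
  seg 1: up by d2 = 19/4 → (0, 19/4)
  seg 2: down by d4 = 85/2 → (0, -151/4)
  seg 3: left by d9 = 85/4 → (-85/4, -151/4)
  seg 4: left by d4 = 85/2 → (-255/4, -151/4)
  seg 5: down by d7 = -85/4 → (-255/4, -33/2)
  seg 6: up by d4 = 85/2 → (-255/4, 26)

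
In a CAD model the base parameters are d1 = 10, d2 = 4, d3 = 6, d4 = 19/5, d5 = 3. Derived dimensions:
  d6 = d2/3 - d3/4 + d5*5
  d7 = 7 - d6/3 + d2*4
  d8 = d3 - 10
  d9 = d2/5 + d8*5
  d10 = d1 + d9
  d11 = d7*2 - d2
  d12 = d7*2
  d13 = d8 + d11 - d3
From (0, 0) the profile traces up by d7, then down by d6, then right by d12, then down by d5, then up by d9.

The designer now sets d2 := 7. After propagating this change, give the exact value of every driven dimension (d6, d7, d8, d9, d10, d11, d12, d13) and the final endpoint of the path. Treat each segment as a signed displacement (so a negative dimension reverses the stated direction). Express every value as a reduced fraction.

Apply edit: d2 := 7
  d6 = d2/3 - d3/4 + d5*5 = 95/6
  d7 = 7 - d6/3 + d2*4 = 535/18
  d8 = d3 - 10 = -4
  d9 = d2/5 + d8*5 = -93/5
  d10 = d1 + d9 = -43/5
  d11 = d7*2 - d2 = 472/9
  d12 = d7*2 = 535/9
  d13 = d8 + d11 - d3 = 382/9
Walk from origin (0, 0):
  seg 1: up by d7 = 535/18 → (0, 535/18)
  seg 2: down by d6 = 95/6 → (0, 125/9)
  seg 3: right by d12 = 535/9 → (535/9, 125/9)
  seg 4: down by d5 = 3 → (535/9, 98/9)
  seg 5: up by d9 = -93/5 → (535/9, -347/45)

d6 = 95/6
d7 = 535/18
d8 = -4
d9 = -93/5
d10 = -43/5
d11 = 472/9
d12 = 535/9
d13 = 382/9
endpoint = (535/9, -347/45)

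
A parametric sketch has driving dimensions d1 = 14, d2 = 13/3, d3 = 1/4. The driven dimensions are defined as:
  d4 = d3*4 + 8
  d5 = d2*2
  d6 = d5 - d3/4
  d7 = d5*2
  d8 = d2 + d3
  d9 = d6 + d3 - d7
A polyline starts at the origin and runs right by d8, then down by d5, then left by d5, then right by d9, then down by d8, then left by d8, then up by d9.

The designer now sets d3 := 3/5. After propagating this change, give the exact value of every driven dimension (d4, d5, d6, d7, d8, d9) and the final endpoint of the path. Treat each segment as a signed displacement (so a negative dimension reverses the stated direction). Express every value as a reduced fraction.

d4 = 52/5
d5 = 26/3
d6 = 511/60
d7 = 52/3
d8 = 74/15
d9 = -493/60
endpoint = (-1013/60, -1309/60)

Apply edit: d3 := 3/5
  d4 = d3*4 + 8 = 52/5
  d5 = d2*2 = 26/3
  d6 = d5 - d3/4 = 511/60
  d7 = d5*2 = 52/3
  d8 = d2 + d3 = 74/15
  d9 = d6 + d3 - d7 = -493/60
Walk from origin (0, 0):
  seg 1: right by d8 = 74/15 → (74/15, 0)
  seg 2: down by d5 = 26/3 → (74/15, -26/3)
  seg 3: left by d5 = 26/3 → (-56/15, -26/3)
  seg 4: right by d9 = -493/60 → (-239/20, -26/3)
  seg 5: down by d8 = 74/15 → (-239/20, -68/5)
  seg 6: left by d8 = 74/15 → (-1013/60, -68/5)
  seg 7: up by d9 = -493/60 → (-1013/60, -1309/60)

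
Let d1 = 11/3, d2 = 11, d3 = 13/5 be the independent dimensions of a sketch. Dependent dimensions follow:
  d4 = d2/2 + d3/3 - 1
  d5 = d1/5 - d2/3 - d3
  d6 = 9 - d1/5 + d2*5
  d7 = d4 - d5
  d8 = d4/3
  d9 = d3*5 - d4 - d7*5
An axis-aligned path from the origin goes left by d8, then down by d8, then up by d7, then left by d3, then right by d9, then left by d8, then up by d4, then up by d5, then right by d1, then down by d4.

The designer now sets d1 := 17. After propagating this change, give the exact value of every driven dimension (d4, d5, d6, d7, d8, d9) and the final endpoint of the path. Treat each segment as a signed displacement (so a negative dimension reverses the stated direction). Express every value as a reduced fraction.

d4 = 161/30
d5 = -43/15
d6 = 303/5
d7 = 247/30
d8 = 161/90
d9 = -503/15
endpoint = (-1022/45, 161/45)

Apply edit: d1 := 17
  d4 = d2/2 + d3/3 - 1 = 161/30
  d5 = d1/5 - d2/3 - d3 = -43/15
  d6 = 9 - d1/5 + d2*5 = 303/5
  d7 = d4 - d5 = 247/30
  d8 = d4/3 = 161/90
  d9 = d3*5 - d4 - d7*5 = -503/15
Walk from origin (0, 0):
  seg 1: left by d8 = 161/90 → (-161/90, 0)
  seg 2: down by d8 = 161/90 → (-161/90, -161/90)
  seg 3: up by d7 = 247/30 → (-161/90, 58/9)
  seg 4: left by d3 = 13/5 → (-79/18, 58/9)
  seg 5: right by d9 = -503/15 → (-3413/90, 58/9)
  seg 6: left by d8 = 161/90 → (-1787/45, 58/9)
  seg 7: up by d4 = 161/30 → (-1787/45, 1063/90)
  seg 8: up by d5 = -43/15 → (-1787/45, 161/18)
  seg 9: right by d1 = 17 → (-1022/45, 161/18)
  seg 10: down by d4 = 161/30 → (-1022/45, 161/45)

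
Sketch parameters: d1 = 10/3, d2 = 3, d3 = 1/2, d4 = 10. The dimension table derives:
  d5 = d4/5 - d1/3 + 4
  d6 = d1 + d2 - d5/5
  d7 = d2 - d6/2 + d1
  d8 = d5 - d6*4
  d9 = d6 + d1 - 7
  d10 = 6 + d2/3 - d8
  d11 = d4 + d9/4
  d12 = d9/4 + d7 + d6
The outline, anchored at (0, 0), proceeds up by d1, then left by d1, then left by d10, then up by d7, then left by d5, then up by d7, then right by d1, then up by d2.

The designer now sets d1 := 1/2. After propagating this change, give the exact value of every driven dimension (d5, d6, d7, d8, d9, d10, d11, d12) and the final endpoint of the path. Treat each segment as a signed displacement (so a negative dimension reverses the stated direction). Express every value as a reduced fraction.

Apply edit: d1 := 1/2
  d5 = d4/5 - d1/3 + 4 = 35/6
  d6 = d1 + d2 - d5/5 = 7/3
  d7 = d2 - d6/2 + d1 = 7/3
  d8 = d5 - d6*4 = -7/2
  d9 = d6 + d1 - 7 = -25/6
  d10 = 6 + d2/3 - d8 = 21/2
  d11 = d4 + d9/4 = 215/24
  d12 = d9/4 + d7 + d6 = 29/8
Walk from origin (0, 0):
  seg 1: up by d1 = 1/2 → (0, 1/2)
  seg 2: left by d1 = 1/2 → (-1/2, 1/2)
  seg 3: left by d10 = 21/2 → (-11, 1/2)
  seg 4: up by d7 = 7/3 → (-11, 17/6)
  seg 5: left by d5 = 35/6 → (-101/6, 17/6)
  seg 6: up by d7 = 7/3 → (-101/6, 31/6)
  seg 7: right by d1 = 1/2 → (-49/3, 31/6)
  seg 8: up by d2 = 3 → (-49/3, 49/6)

d5 = 35/6
d6 = 7/3
d7 = 7/3
d8 = -7/2
d9 = -25/6
d10 = 21/2
d11 = 215/24
d12 = 29/8
endpoint = (-49/3, 49/6)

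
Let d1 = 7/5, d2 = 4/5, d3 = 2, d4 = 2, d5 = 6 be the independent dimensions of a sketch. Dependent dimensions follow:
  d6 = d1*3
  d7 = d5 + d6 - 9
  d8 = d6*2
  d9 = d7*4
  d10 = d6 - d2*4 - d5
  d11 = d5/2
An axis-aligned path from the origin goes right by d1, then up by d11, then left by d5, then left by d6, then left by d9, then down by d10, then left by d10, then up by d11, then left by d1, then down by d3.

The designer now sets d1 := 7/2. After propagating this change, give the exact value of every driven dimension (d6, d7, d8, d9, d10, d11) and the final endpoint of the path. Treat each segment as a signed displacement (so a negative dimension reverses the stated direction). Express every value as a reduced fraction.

d6 = 21/2
d7 = 15/2
d8 = 21
d9 = 30
d10 = 13/10
d11 = 3
endpoint = (-239/5, 27/10)

Apply edit: d1 := 7/2
  d6 = d1*3 = 21/2
  d7 = d5 + d6 - 9 = 15/2
  d8 = d6*2 = 21
  d9 = d7*4 = 30
  d10 = d6 - d2*4 - d5 = 13/10
  d11 = d5/2 = 3
Walk from origin (0, 0):
  seg 1: right by d1 = 7/2 → (7/2, 0)
  seg 2: up by d11 = 3 → (7/2, 3)
  seg 3: left by d5 = 6 → (-5/2, 3)
  seg 4: left by d6 = 21/2 → (-13, 3)
  seg 5: left by d9 = 30 → (-43, 3)
  seg 6: down by d10 = 13/10 → (-43, 17/10)
  seg 7: left by d10 = 13/10 → (-443/10, 17/10)
  seg 8: up by d11 = 3 → (-443/10, 47/10)
  seg 9: left by d1 = 7/2 → (-239/5, 47/10)
  seg 10: down by d3 = 2 → (-239/5, 27/10)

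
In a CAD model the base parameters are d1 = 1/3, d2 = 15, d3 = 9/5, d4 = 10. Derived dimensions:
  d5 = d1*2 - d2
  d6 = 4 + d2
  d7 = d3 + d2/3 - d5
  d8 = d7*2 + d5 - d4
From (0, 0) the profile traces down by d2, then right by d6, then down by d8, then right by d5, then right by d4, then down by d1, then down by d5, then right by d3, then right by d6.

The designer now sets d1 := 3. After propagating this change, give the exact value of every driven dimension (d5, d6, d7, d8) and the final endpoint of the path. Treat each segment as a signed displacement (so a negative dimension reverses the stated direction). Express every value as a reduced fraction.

d5 = -9
d6 = 19
d7 = 79/5
d8 = 63/5
endpoint = (204/5, -108/5)

Apply edit: d1 := 3
  d5 = d1*2 - d2 = -9
  d6 = 4 + d2 = 19
  d7 = d3 + d2/3 - d5 = 79/5
  d8 = d7*2 + d5 - d4 = 63/5
Walk from origin (0, 0):
  seg 1: down by d2 = 15 → (0, -15)
  seg 2: right by d6 = 19 → (19, -15)
  seg 3: down by d8 = 63/5 → (19, -138/5)
  seg 4: right by d5 = -9 → (10, -138/5)
  seg 5: right by d4 = 10 → (20, -138/5)
  seg 6: down by d1 = 3 → (20, -153/5)
  seg 7: down by d5 = -9 → (20, -108/5)
  seg 8: right by d3 = 9/5 → (109/5, -108/5)
  seg 9: right by d6 = 19 → (204/5, -108/5)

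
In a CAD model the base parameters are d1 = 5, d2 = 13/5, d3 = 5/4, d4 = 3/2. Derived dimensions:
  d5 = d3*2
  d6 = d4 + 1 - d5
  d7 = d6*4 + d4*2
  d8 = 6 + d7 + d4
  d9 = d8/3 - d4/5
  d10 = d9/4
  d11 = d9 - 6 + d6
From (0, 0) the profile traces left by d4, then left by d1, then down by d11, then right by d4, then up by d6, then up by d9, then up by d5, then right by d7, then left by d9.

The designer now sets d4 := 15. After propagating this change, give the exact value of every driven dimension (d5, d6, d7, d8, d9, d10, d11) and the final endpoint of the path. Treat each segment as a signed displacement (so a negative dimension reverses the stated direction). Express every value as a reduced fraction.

Apply edit: d4 := 15
  d5 = d3*2 = 5/2
  d6 = d4 + 1 - d5 = 27/2
  d7 = d6*4 + d4*2 = 84
  d8 = 6 + d7 + d4 = 105
  d9 = d8/3 - d4/5 = 32
  d10 = d9/4 = 8
  d11 = d9 - 6 + d6 = 79/2
Walk from origin (0, 0):
  seg 1: left by d4 = 15 → (-15, 0)
  seg 2: left by d1 = 5 → (-20, 0)
  seg 3: down by d11 = 79/2 → (-20, -79/2)
  seg 4: right by d4 = 15 → (-5, -79/2)
  seg 5: up by d6 = 27/2 → (-5, -26)
  seg 6: up by d9 = 32 → (-5, 6)
  seg 7: up by d5 = 5/2 → (-5, 17/2)
  seg 8: right by d7 = 84 → (79, 17/2)
  seg 9: left by d9 = 32 → (47, 17/2)

d5 = 5/2
d6 = 27/2
d7 = 84
d8 = 105
d9 = 32
d10 = 8
d11 = 79/2
endpoint = (47, 17/2)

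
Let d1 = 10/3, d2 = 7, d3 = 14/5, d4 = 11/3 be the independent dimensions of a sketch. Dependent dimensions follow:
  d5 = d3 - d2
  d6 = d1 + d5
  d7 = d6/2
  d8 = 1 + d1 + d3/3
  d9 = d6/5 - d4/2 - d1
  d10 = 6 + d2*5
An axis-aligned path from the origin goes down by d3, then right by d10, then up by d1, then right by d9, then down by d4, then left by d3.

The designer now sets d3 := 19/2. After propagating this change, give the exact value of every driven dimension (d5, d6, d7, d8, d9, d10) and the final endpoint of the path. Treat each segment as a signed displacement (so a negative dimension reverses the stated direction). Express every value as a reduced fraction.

d5 = 5/2
d6 = 35/6
d7 = 35/12
d8 = 15/2
d9 = -4
d10 = 41
endpoint = (55/2, -59/6)

Apply edit: d3 := 19/2
  d5 = d3 - d2 = 5/2
  d6 = d1 + d5 = 35/6
  d7 = d6/2 = 35/12
  d8 = 1 + d1 + d3/3 = 15/2
  d9 = d6/5 - d4/2 - d1 = -4
  d10 = 6 + d2*5 = 41
Walk from origin (0, 0):
  seg 1: down by d3 = 19/2 → (0, -19/2)
  seg 2: right by d10 = 41 → (41, -19/2)
  seg 3: up by d1 = 10/3 → (41, -37/6)
  seg 4: right by d9 = -4 → (37, -37/6)
  seg 5: down by d4 = 11/3 → (37, -59/6)
  seg 6: left by d3 = 19/2 → (55/2, -59/6)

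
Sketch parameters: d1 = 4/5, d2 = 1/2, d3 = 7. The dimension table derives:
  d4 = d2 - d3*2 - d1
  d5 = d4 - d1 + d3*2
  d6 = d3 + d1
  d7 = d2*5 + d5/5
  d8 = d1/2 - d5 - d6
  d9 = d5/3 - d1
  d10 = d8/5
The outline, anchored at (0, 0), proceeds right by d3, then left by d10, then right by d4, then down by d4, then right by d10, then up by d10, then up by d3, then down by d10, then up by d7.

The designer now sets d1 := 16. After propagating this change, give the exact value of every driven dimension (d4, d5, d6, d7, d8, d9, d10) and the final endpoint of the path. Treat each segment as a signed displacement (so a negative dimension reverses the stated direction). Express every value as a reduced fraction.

d4 = -59/2
d5 = -63/2
d6 = 23
d7 = -19/5
d8 = 33/2
d9 = -53/2
d10 = 33/10
endpoint = (-45/2, 327/10)

Apply edit: d1 := 16
  d4 = d2 - d3*2 - d1 = -59/2
  d5 = d4 - d1 + d3*2 = -63/2
  d6 = d3 + d1 = 23
  d7 = d2*5 + d5/5 = -19/5
  d8 = d1/2 - d5 - d6 = 33/2
  d9 = d5/3 - d1 = -53/2
  d10 = d8/5 = 33/10
Walk from origin (0, 0):
  seg 1: right by d3 = 7 → (7, 0)
  seg 2: left by d10 = 33/10 → (37/10, 0)
  seg 3: right by d4 = -59/2 → (-129/5, 0)
  seg 4: down by d4 = -59/2 → (-129/5, 59/2)
  seg 5: right by d10 = 33/10 → (-45/2, 59/2)
  seg 6: up by d10 = 33/10 → (-45/2, 164/5)
  seg 7: up by d3 = 7 → (-45/2, 199/5)
  seg 8: down by d10 = 33/10 → (-45/2, 73/2)
  seg 9: up by d7 = -19/5 → (-45/2, 327/10)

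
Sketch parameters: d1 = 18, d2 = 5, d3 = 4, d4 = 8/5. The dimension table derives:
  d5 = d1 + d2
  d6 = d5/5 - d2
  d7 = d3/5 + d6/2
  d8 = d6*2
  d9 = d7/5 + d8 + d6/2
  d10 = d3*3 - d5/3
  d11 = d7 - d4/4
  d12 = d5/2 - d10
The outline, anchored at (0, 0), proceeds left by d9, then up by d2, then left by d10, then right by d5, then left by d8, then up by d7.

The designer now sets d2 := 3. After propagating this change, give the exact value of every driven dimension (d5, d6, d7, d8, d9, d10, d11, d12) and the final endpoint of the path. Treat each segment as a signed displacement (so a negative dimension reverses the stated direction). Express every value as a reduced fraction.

d5 = 21
d6 = 6/5
d7 = 7/5
d8 = 12/5
d9 = 82/25
d10 = 5
d11 = 1
d12 = 11/2
endpoint = (258/25, 22/5)

Apply edit: d2 := 3
  d5 = d1 + d2 = 21
  d6 = d5/5 - d2 = 6/5
  d7 = d3/5 + d6/2 = 7/5
  d8 = d6*2 = 12/5
  d9 = d7/5 + d8 + d6/2 = 82/25
  d10 = d3*3 - d5/3 = 5
  d11 = d7 - d4/4 = 1
  d12 = d5/2 - d10 = 11/2
Walk from origin (0, 0):
  seg 1: left by d9 = 82/25 → (-82/25, 0)
  seg 2: up by d2 = 3 → (-82/25, 3)
  seg 3: left by d10 = 5 → (-207/25, 3)
  seg 4: right by d5 = 21 → (318/25, 3)
  seg 5: left by d8 = 12/5 → (258/25, 3)
  seg 6: up by d7 = 7/5 → (258/25, 22/5)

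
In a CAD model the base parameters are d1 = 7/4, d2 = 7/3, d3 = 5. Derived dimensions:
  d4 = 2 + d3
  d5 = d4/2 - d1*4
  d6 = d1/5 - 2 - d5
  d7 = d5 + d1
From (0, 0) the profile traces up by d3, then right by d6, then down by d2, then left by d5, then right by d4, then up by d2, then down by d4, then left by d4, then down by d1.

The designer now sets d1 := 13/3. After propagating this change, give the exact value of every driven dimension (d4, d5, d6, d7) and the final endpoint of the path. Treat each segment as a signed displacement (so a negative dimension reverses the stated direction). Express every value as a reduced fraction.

Apply edit: d1 := 13/3
  d4 = 2 + d3 = 7
  d5 = d4/2 - d1*4 = -83/6
  d6 = d1/5 - 2 - d5 = 127/10
  d7 = d5 + d1 = -19/2
Walk from origin (0, 0):
  seg 1: up by d3 = 5 → (0, 5)
  seg 2: right by d6 = 127/10 → (127/10, 5)
  seg 3: down by d2 = 7/3 → (127/10, 8/3)
  seg 4: left by d5 = -83/6 → (398/15, 8/3)
  seg 5: right by d4 = 7 → (503/15, 8/3)
  seg 6: up by d2 = 7/3 → (503/15, 5)
  seg 7: down by d4 = 7 → (503/15, -2)
  seg 8: left by d4 = 7 → (398/15, -2)
  seg 9: down by d1 = 13/3 → (398/15, -19/3)

d4 = 7
d5 = -83/6
d6 = 127/10
d7 = -19/2
endpoint = (398/15, -19/3)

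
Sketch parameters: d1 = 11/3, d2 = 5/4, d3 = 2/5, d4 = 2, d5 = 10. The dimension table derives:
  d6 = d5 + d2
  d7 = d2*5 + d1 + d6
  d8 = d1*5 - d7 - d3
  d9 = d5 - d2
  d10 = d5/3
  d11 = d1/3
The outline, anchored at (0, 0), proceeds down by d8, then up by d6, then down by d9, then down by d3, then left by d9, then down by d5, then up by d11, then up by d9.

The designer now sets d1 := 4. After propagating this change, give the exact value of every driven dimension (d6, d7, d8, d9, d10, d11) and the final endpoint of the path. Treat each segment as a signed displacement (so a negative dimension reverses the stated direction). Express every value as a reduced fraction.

Apply edit: d1 := 4
  d6 = d5 + d2 = 45/4
  d7 = d2*5 + d1 + d6 = 43/2
  d8 = d1*5 - d7 - d3 = -19/10
  d9 = d5 - d2 = 35/4
  d10 = d5/3 = 10/3
  d11 = d1/3 = 4/3
Walk from origin (0, 0):
  seg 1: down by d8 = -19/10 → (0, 19/10)
  seg 2: up by d6 = 45/4 → (0, 263/20)
  seg 3: down by d9 = 35/4 → (0, 22/5)
  seg 4: down by d3 = 2/5 → (0, 4)
  seg 5: left by d9 = 35/4 → (-35/4, 4)
  seg 6: down by d5 = 10 → (-35/4, -6)
  seg 7: up by d11 = 4/3 → (-35/4, -14/3)
  seg 8: up by d9 = 35/4 → (-35/4, 49/12)

d6 = 45/4
d7 = 43/2
d8 = -19/10
d9 = 35/4
d10 = 10/3
d11 = 4/3
endpoint = (-35/4, 49/12)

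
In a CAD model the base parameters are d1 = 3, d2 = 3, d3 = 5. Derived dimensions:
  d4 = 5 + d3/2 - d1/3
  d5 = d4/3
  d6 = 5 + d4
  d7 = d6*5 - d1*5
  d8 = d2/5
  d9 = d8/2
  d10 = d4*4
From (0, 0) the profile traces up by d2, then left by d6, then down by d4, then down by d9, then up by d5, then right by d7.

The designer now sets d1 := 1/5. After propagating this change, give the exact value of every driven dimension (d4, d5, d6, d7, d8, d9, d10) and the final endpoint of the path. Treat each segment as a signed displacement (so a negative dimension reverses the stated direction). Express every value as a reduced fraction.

Apply edit: d1 := 1/5
  d4 = 5 + d3/2 - d1/3 = 223/30
  d5 = d4/3 = 223/90
  d6 = 5 + d4 = 373/30
  d7 = d6*5 - d1*5 = 367/6
  d8 = d2/5 = 3/5
  d9 = d8/2 = 3/10
  d10 = d4*4 = 446/15
Walk from origin (0, 0):
  seg 1: up by d2 = 3 → (0, 3)
  seg 2: left by d6 = 373/30 → (-373/30, 3)
  seg 3: down by d4 = 223/30 → (-373/30, -133/30)
  seg 4: down by d9 = 3/10 → (-373/30, -71/15)
  seg 5: up by d5 = 223/90 → (-373/30, -203/90)
  seg 6: right by d7 = 367/6 → (731/15, -203/90)

d4 = 223/30
d5 = 223/90
d6 = 373/30
d7 = 367/6
d8 = 3/5
d9 = 3/10
d10 = 446/15
endpoint = (731/15, -203/90)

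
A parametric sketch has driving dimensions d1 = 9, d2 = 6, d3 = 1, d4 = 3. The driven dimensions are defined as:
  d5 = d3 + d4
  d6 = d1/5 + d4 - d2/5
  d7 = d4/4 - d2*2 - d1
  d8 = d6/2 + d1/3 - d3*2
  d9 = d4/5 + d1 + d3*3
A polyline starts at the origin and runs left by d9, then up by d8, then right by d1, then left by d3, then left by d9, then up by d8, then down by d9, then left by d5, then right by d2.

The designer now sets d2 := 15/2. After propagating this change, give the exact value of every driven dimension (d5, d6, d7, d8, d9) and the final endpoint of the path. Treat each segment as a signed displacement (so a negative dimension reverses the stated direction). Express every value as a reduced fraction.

Apply edit: d2 := 15/2
  d5 = d3 + d4 = 4
  d6 = d1/5 + d4 - d2/5 = 33/10
  d7 = d4/4 - d2*2 - d1 = -93/4
  d8 = d6/2 + d1/3 - d3*2 = 53/20
  d9 = d4/5 + d1 + d3*3 = 63/5
Walk from origin (0, 0):
  seg 1: left by d9 = 63/5 → (-63/5, 0)
  seg 2: up by d8 = 53/20 → (-63/5, 53/20)
  seg 3: right by d1 = 9 → (-18/5, 53/20)
  seg 4: left by d3 = 1 → (-23/5, 53/20)
  seg 5: left by d9 = 63/5 → (-86/5, 53/20)
  seg 6: up by d8 = 53/20 → (-86/5, 53/10)
  seg 7: down by d9 = 63/5 → (-86/5, -73/10)
  seg 8: left by d5 = 4 → (-106/5, -73/10)
  seg 9: right by d2 = 15/2 → (-137/10, -73/10)

d5 = 4
d6 = 33/10
d7 = -93/4
d8 = 53/20
d9 = 63/5
endpoint = (-137/10, -73/10)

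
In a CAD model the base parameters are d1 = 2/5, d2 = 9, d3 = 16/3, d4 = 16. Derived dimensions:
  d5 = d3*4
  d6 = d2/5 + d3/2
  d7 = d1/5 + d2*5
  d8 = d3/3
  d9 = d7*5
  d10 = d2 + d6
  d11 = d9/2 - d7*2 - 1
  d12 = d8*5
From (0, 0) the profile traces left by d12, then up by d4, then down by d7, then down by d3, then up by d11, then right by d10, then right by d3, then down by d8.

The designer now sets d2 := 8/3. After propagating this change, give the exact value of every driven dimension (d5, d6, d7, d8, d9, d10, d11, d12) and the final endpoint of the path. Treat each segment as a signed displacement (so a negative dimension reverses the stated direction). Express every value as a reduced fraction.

Apply edit: d2 := 8/3
  d5 = d3*4 = 64/3
  d6 = d2/5 + d3/2 = 16/5
  d7 = d1/5 + d2*5 = 1006/75
  d8 = d3/3 = 16/9
  d9 = d7*5 = 1006/15
  d10 = d2 + d6 = 88/15
  d11 = d9/2 - d7*2 - 1 = 428/75
  d12 = d8*5 = 80/9
Walk from origin (0, 0):
  seg 1: left by d12 = 80/9 → (-80/9, 0)
  seg 2: up by d4 = 16 → (-80/9, 16)
  seg 3: down by d7 = 1006/75 → (-80/9, 194/75)
  seg 4: down by d3 = 16/3 → (-80/9, -206/75)
  seg 5: up by d11 = 428/75 → (-80/9, 74/25)
  seg 6: right by d10 = 88/15 → (-136/45, 74/25)
  seg 7: right by d3 = 16/3 → (104/45, 74/25)
  seg 8: down by d8 = 16/9 → (104/45, 266/225)

d5 = 64/3
d6 = 16/5
d7 = 1006/75
d8 = 16/9
d9 = 1006/15
d10 = 88/15
d11 = 428/75
d12 = 80/9
endpoint = (104/45, 266/225)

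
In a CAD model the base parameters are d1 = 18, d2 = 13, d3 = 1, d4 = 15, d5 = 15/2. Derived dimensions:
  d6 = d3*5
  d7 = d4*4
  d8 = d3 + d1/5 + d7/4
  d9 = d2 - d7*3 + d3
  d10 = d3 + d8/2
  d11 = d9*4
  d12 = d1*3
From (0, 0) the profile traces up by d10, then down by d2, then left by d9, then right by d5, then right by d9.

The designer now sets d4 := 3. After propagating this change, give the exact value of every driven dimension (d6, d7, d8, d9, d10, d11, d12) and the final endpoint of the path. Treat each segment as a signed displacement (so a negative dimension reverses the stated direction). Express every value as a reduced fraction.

d6 = 5
d7 = 12
d8 = 38/5
d9 = -22
d10 = 24/5
d11 = -88
d12 = 54
endpoint = (15/2, -41/5)

Apply edit: d4 := 3
  d6 = d3*5 = 5
  d7 = d4*4 = 12
  d8 = d3 + d1/5 + d7/4 = 38/5
  d9 = d2 - d7*3 + d3 = -22
  d10 = d3 + d8/2 = 24/5
  d11 = d9*4 = -88
  d12 = d1*3 = 54
Walk from origin (0, 0):
  seg 1: up by d10 = 24/5 → (0, 24/5)
  seg 2: down by d2 = 13 → (0, -41/5)
  seg 3: left by d9 = -22 → (22, -41/5)
  seg 4: right by d5 = 15/2 → (59/2, -41/5)
  seg 5: right by d9 = -22 → (15/2, -41/5)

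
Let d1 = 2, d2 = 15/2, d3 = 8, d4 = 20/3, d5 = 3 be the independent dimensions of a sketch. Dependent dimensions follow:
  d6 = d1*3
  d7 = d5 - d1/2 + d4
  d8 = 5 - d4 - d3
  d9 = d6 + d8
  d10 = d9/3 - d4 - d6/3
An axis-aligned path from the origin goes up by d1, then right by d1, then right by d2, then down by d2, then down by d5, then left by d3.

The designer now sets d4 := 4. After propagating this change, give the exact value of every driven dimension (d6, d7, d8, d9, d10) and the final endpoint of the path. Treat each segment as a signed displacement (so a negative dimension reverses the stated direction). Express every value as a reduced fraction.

Apply edit: d4 := 4
  d6 = d1*3 = 6
  d7 = d5 - d1/2 + d4 = 6
  d8 = 5 - d4 - d3 = -7
  d9 = d6 + d8 = -1
  d10 = d9/3 - d4 - d6/3 = -19/3
Walk from origin (0, 0):
  seg 1: up by d1 = 2 → (0, 2)
  seg 2: right by d1 = 2 → (2, 2)
  seg 3: right by d2 = 15/2 → (19/2, 2)
  seg 4: down by d2 = 15/2 → (19/2, -11/2)
  seg 5: down by d5 = 3 → (19/2, -17/2)
  seg 6: left by d3 = 8 → (3/2, -17/2)

d6 = 6
d7 = 6
d8 = -7
d9 = -1
d10 = -19/3
endpoint = (3/2, -17/2)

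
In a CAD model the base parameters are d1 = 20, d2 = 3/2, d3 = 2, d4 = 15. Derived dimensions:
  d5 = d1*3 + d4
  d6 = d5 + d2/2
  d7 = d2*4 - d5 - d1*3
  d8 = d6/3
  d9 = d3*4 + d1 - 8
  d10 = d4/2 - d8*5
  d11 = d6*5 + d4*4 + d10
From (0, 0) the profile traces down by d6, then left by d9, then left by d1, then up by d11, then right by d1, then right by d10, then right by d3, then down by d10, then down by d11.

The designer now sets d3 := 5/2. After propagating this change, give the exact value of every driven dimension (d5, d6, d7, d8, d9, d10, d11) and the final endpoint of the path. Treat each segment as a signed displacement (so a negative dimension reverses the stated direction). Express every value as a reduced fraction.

d5 = 75
d6 = 303/4
d7 = -129
d8 = 101/4
d9 = 22
d10 = -475/4
d11 = 320
endpoint = (-553/4, 43)

Apply edit: d3 := 5/2
  d5 = d1*3 + d4 = 75
  d6 = d5 + d2/2 = 303/4
  d7 = d2*4 - d5 - d1*3 = -129
  d8 = d6/3 = 101/4
  d9 = d3*4 + d1 - 8 = 22
  d10 = d4/2 - d8*5 = -475/4
  d11 = d6*5 + d4*4 + d10 = 320
Walk from origin (0, 0):
  seg 1: down by d6 = 303/4 → (0, -303/4)
  seg 2: left by d9 = 22 → (-22, -303/4)
  seg 3: left by d1 = 20 → (-42, -303/4)
  seg 4: up by d11 = 320 → (-42, 977/4)
  seg 5: right by d1 = 20 → (-22, 977/4)
  seg 6: right by d10 = -475/4 → (-563/4, 977/4)
  seg 7: right by d3 = 5/2 → (-553/4, 977/4)
  seg 8: down by d10 = -475/4 → (-553/4, 363)
  seg 9: down by d11 = 320 → (-553/4, 43)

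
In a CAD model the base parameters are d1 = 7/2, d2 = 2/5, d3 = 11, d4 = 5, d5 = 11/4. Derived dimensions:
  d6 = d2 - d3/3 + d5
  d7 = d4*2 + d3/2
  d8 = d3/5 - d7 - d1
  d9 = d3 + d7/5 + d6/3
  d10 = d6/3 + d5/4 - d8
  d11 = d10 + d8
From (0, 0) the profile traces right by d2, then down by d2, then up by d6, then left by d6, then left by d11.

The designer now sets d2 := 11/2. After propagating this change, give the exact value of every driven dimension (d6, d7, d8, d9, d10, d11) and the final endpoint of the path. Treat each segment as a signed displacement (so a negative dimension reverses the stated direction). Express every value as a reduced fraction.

Apply edit: d2 := 11/2
  d6 = d2 - d3/3 + d5 = 55/12
  d7 = d4*2 + d3/2 = 31/2
  d8 = d3/5 - d7 - d1 = -84/5
  d9 = d3 + d7/5 + d6/3 = 2813/180
  d10 = d6/3 + d5/4 - d8 = 13691/720
  d11 = d10 + d8 = 319/144
Walk from origin (0, 0):
  seg 1: right by d2 = 11/2 → (11/2, 0)
  seg 2: down by d2 = 11/2 → (11/2, -11/2)
  seg 3: up by d6 = 55/12 → (11/2, -11/12)
  seg 4: left by d6 = 55/12 → (11/12, -11/12)
  seg 5: left by d11 = 319/144 → (-187/144, -11/12)

d6 = 55/12
d7 = 31/2
d8 = -84/5
d9 = 2813/180
d10 = 13691/720
d11 = 319/144
endpoint = (-187/144, -11/12)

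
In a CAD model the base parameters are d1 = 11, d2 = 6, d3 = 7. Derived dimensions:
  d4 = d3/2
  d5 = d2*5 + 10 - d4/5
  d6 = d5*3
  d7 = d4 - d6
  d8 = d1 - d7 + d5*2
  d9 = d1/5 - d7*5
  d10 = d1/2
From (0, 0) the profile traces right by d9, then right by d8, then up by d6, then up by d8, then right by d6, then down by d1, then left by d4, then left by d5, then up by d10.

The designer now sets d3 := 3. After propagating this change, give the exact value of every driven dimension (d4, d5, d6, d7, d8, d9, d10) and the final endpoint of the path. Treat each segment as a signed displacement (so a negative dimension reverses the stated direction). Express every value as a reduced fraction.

d4 = 3/2
d5 = 397/10
d6 = 1191/10
d7 = -588/5
d8 = 208
d9 = 2951/5
d10 = 11/2
endpoint = (8761/10, 1608/5)

Apply edit: d3 := 3
  d4 = d3/2 = 3/2
  d5 = d2*5 + 10 - d4/5 = 397/10
  d6 = d5*3 = 1191/10
  d7 = d4 - d6 = -588/5
  d8 = d1 - d7 + d5*2 = 208
  d9 = d1/5 - d7*5 = 2951/5
  d10 = d1/2 = 11/2
Walk from origin (0, 0):
  seg 1: right by d9 = 2951/5 → (2951/5, 0)
  seg 2: right by d8 = 208 → (3991/5, 0)
  seg 3: up by d6 = 1191/10 → (3991/5, 1191/10)
  seg 4: up by d8 = 208 → (3991/5, 3271/10)
  seg 5: right by d6 = 1191/10 → (9173/10, 3271/10)
  seg 6: down by d1 = 11 → (9173/10, 3161/10)
  seg 7: left by d4 = 3/2 → (4579/5, 3161/10)
  seg 8: left by d5 = 397/10 → (8761/10, 3161/10)
  seg 9: up by d10 = 11/2 → (8761/10, 1608/5)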